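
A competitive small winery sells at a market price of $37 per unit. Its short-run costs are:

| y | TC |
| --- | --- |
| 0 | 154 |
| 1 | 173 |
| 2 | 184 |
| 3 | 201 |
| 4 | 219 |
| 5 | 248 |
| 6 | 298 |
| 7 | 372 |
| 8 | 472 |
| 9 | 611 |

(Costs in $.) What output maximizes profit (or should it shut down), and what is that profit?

y = 5; profit = -$63

Compute π = P·y − TC at each output: y=0: -154; y=1: -136; y=2: -110; y=3: -90; y=4: -71; y=5: -63; y=6: -76; y=7: -113; y=8: -176; y=9: -278.
Profit is maximized at y = 5. AVC there is 94/5 = $18.80 ≤ P, so producing beats shutting down (which would give -$154).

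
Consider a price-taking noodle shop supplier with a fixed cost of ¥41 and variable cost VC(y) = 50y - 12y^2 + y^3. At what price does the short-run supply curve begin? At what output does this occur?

¥14 per unit, at y = 6

Short-run supply begins at min AVC. From VC = 50y - 12y^2 + y^3, AVC = 50 - 12y + y^2.
dAVC/dy = -12 + 2y = 0 gives y = 6. min AVC = 50 - 12·6 + 6^2 = 14.
For P < ¥14 the firm produces nothing.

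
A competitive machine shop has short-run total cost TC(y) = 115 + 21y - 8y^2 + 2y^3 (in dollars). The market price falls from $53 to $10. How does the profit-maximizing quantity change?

Output falls from 4 to 0 (the firm shuts down)

AVC = 21 - 8y + 2y^2, minimized at y = 2 where min AVC = $13. MC = 21 - 16y + 6y^2.
At P = $53 ≥ min AVC, set P = MC on the rising branch: y = 4.
At P = $10 < min AVC = $13, price no longer covers variable cost at any output, so the firm shuts down: y = 0.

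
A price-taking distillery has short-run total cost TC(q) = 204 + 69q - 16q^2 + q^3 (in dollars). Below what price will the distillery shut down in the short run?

The firm shuts down when price falls below the minimum of average variable cost. AVC = VC/q = 69 - 16q + q^2.
dAVC/dq = -16 + 2q = 0 gives q = 8. min AVC = 69 - 16·8 + 8^2 = 5.
For P < $5 the firm produces nothing.

$5 per unit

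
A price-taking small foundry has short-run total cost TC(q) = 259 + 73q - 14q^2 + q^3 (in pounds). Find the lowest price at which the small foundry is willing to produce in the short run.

Short-run supply begins at min AVC. From VC = 73q - 14q^2 + q^3, AVC = 73 - 14q + q^2.
At the minimum of AVC, MC = AVC. MC = 73 - 28q + 3q^2; setting MC = AVC gives 2q^2 - 14q = 0, so q = 7. min AVC = 24.
For P < £24 the firm produces nothing.

£24 per unit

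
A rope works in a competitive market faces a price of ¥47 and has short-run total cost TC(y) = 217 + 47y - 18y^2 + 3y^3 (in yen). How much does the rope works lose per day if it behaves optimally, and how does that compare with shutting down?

Profit = -¥121 at y = 4

AVC = 47 - 18y + 3y^2; min AVC = ¥20 at y = 3. Since P = ¥47 ≥ min AVC, the firm produces.
With MC = 47 - 36y + 9y^2, P = MC on the upward-sloping part at y* = 4.
TR = 47·4 = 188. TC = 217 + 92 = 309. Profit = 188 − 309 = -¥121.
By producing, the firm covers all variable cost plus ¥96 of fixed cost; shutting down would lose the full ¥217.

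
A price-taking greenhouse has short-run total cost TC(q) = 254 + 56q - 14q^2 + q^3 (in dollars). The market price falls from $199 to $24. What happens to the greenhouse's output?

MC = 56 - 28q + 3q^2; the shutdown threshold is min AVC = $7 (at q = 7).
With P = $199 above the shutdown price, P = MC gives q = 13.
At P = $24 ≥ min AVC, set P = MC: q = 8. The firm stays open but cuts output.

Output falls from 13 to 8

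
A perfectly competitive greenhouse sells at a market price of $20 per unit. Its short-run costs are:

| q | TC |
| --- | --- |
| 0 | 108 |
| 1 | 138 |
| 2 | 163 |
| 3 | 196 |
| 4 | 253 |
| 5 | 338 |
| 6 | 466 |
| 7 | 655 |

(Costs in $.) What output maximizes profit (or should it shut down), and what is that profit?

Profit at each row (π = 20q − TC): q=0: -108; q=1: -118; q=2: -123; q=3: -136; q=4: -173; q=5: -238; q=6: -346; q=7: -515.
Profit is highest at q = 0. Equivalently, the lowest AVC in the table is 55/2 ≈ $27.50 at q = 2, and P = $20 falls below it — price never covers variable cost, so the firm shuts down and loses only its fixed cost.

q = 0 (shut down); profit = -$108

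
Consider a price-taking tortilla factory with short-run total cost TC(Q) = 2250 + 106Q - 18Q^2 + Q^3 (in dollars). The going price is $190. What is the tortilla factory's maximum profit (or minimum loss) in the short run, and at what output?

AVC = 106 - 18Q + Q^2 has its minimum $25 at Q = 9; price $190 clears that bar, so the firm operates.
With MC = 106 - 36Q + 3Q^2, P = MC on the upward-sloping part at Q* = 14.
TR = 190·14 = 2660. TC = 2250 + 700 = 2950. Profit = 2660 − 2950 = -$290.
Shutting down would mean losing the fixed cost of $2250, so operating at a loss of $290 is better by $1960.

Profit = -$290 at Q = 14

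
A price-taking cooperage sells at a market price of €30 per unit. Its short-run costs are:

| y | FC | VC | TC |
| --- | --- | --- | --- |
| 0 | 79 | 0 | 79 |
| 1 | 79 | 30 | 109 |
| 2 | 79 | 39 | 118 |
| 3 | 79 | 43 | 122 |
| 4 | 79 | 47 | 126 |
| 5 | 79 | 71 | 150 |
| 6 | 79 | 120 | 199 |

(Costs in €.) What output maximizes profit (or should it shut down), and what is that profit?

Tabulate TR − TC: y=0: -79; y=1: -79; y=2: -58; y=3: -32; y=4: -6; y=5: 0; y=6: -19.
Profit is maximized at y = 5. AVC there is 71/5 = €14.20 ≤ P, so producing beats shutting down (which would give -€79).

y = 5; profit = €0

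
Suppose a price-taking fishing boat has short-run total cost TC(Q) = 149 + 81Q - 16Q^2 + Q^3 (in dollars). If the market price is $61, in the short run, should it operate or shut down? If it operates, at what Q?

Strip out fixed cost: VC = 81Q - 16Q^2 + Q^3. Then AVC = 81 - 16Q + Q^2 and MC = 81 - 32Q + 3Q^2.
AVC hits its minimum where MC = AVC, at Q = 8, giving min AVC = 81 - 16·8 + 8^2 = $17.
P = $61 exceeds min AVC = $17, so the firm stays open.
P = MC gives 20 - 32Q + 3Q^2 = 0, with roots 2/3 and 10. Take the larger (rising MC): Q* = 10.
Check: AVC at Q = 10 is $21 ≤ P, so revenue covers variable cost.
Profit = P·Q − TC = 61·10 − 359 = $251.

Produce at Q = 10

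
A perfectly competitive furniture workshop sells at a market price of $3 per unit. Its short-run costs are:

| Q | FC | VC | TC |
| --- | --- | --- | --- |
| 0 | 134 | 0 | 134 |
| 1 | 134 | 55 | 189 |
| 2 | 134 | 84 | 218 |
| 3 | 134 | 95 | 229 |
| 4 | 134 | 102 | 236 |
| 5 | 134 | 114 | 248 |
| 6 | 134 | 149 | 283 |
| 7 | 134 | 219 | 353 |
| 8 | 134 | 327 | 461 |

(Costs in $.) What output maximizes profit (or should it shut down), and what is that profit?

Q = 0 (shut down); profit = -$134

Compute π = P·Q − TC at each output: Q=0: -134; Q=1: -186; Q=2: -212; Q=3: -220; Q=4: -224; Q=5: -233; Q=6: -265; Q=7: -332; Q=8: -437.
Profit is highest at Q = 0. Equivalently, the lowest AVC in the table is 114/5 ≈ $22.80 at Q = 5, and P = $3 falls below it — price never covers variable cost, so the firm shuts down and loses only its fixed cost.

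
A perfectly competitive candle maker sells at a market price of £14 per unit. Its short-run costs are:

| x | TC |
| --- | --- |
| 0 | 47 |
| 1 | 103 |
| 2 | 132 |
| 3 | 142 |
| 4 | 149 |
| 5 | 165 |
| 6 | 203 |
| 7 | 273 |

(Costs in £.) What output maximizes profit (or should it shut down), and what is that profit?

Profit at each row (π = 14x − TC): x=0: -47; x=1: -89; x=2: -104; x=3: -100; x=4: -93; x=5: -95; x=6: -119; x=7: -175.
Profit is highest at x = 0. Equivalently, the lowest AVC in the table is 118/5 ≈ £23.60 at x = 5, and P = £14 falls below it — price never covers variable cost, so the firm shuts down and loses only its fixed cost.

x = 0 (shut down); profit = -£47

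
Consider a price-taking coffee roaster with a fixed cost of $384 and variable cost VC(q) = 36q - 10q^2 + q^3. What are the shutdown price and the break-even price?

Shutdown price = $11; break-even price = $68

AVC = 36 - 10q + q^2; minimized at q = 5, giving min AVC = $11. That is the shutdown price.
ATC = 384/q + 36 - 10q + q^2. Setting dATC/dq = −384/q^2 − 10 + 2q = 0 gives q = 8 (since 2·8^3 − 10·8^2 = 384).
min ATC = 384/8 + 36 − 10·8 + 8^2 = $68. That is the break-even price.
For $11 ≤ P < $68 the firm produces at a loss; below $11 it shuts down.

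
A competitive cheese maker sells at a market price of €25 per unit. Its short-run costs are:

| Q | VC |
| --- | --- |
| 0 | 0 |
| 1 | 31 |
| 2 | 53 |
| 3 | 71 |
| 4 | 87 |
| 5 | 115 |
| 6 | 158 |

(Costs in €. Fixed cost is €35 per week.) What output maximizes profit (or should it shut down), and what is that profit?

Q = 4; profit = -€22

Compute π = P·Q − TC at each output: Q=0: -35; Q=1: -41; Q=2: -38; Q=3: -31; Q=4: -22; Q=5: -25; Q=6: -43.
Profit is maximized at Q = 4. AVC there is 87/4 = €21.75 ≤ P, so producing beats shutting down (which would give -€35).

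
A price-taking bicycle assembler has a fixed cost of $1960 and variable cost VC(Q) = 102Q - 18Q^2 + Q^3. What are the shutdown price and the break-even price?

Shutdown price = min AVC. AVC = 102 - 18Q + Q^2, with vertex at Q = 9 and minimum $21.
ATC = 1960/Q + 102 - 18Q + Q^2. Setting dATC/dQ = −1960/Q^2 − 18 + 2Q = 0 gives Q = 14 (since 2·14^3 − 18·14^2 = 1960).
min ATC = 1960/14 + 102 − 18·14 + 14^2 = $186. That is the break-even price.
For $21 ≤ P < $186 the firm produces at a loss; below $21 it shuts down.

Shutdown price = $21; break-even price = $186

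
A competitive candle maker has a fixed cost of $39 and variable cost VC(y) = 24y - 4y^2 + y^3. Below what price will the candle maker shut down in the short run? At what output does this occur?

The shutdown price is the minimum of AVC. VC = 24y - 4y^2 + y^3, so AVC = 24 - 4y + y^2.
dAVC/dy = -4 + 2y = 0 gives y = 2. min AVC = 24 - 4·2 + 2^2 = 20.
The firm shuts down for any P below $20.

$20 per unit, at y = 2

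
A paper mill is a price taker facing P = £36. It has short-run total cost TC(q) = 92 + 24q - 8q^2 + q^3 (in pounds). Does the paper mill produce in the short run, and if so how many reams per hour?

Strip out fixed cost: VC = 24q - 8q^2 + q^3. Then AVC = 24 - 8q + q^2 and MC = 24 - 16q + 3q^2.
AVC hits its minimum where MC = AVC, at q = 4, giving min AVC = 24 - 8·4 + 4^2 = £8.
P = £36 exceeds min AVC = £8, so the firm stays open.
Solving P = MC: -12 - 16q + 3q^2 = 0 ⇒ q = -2/3 or 6. On the upward-sloping branch, q* = 6.
Check: AVC at q = 6 is £12 ≤ P, so revenue covers variable cost.
Profit = P·q − TC = 36·6 − 164 = £52.

Produce at q = 6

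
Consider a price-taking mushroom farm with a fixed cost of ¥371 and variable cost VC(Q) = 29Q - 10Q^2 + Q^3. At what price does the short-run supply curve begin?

The firm shuts down when price falls below the minimum of average variable cost. AVC = VC/Q = 29 - 10Q + Q^2.
At the minimum of AVC, MC = AVC. MC = 29 - 20Q + 3Q^2; setting MC = AVC gives 2Q^2 - 10Q = 0, so Q = 5. min AVC = 4.
For P < ¥4 the firm produces nothing.

¥4 per unit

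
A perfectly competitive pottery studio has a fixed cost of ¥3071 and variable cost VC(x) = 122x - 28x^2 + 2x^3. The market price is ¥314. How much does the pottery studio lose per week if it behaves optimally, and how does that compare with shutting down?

Profit = -¥191 at x = 12

AVC = 122 - 28x + 2x^2; min AVC = ¥24 at x = 7. Since P = ¥314 ≥ min AVC, the firm produces.
MC = 122 - 56x + 6x^2. Setting P = MC and taking the root on the rising branch gives x* = 12.
TR = 314·12 = 3768. TC = 3071 + 888 = 3959. Profit = 3768 − 3959 = -¥191.
Shutting down would mean losing the fixed cost of ¥3071, so operating at a loss of ¥191 is better by ¥2880.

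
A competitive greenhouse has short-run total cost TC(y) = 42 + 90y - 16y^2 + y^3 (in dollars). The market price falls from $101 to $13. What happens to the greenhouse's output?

Output falls from 11 to 0 (the firm shuts down)

MC = 90 - 32y + 3y^2; the shutdown threshold is min AVC = $26 (at y = 8).
With P = $101 above the shutdown price, P = MC gives y = 11.
At P = $13 < min AVC = $26, price no longer covers variable cost at any output, so the firm shuts down: y = 0.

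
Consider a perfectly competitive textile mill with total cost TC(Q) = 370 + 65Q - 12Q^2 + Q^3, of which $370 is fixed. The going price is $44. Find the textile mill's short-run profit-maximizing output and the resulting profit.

Profit = -$272 at Q = 7

AVC = 65 - 12Q + Q^2 has its minimum $29 at Q = 6; price $44 clears that bar, so the firm operates.
MC = 65 - 24Q + 3Q^2. Setting P = MC and taking the root on the rising branch gives Q* = 7.
TR = 44·7 = 308. TC = 370 + 210 = 580. Profit = 308 − 580 = -$272.
That loss of $272 beats the $370 the firm would lose by shutting down; producing recovers $98 of fixed cost.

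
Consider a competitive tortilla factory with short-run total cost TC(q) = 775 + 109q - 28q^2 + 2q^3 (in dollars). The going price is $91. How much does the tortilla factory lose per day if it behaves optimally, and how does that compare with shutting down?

AVC = 109 - 28q + 2q^2 has its minimum $11 at q = 7; price $91 clears that bar, so the firm operates.
With MC = 109 - 56q + 6q^2, P = MC on the upward-sloping part at q* = 9.
TR = 91·9 = 819. TC = 775 + 171 = 946. Profit = 819 − 946 = -$127.
Shutting down would mean losing the fixed cost of $775, so operating at a loss of $127 is better by $648.

Profit = -$127 at q = 9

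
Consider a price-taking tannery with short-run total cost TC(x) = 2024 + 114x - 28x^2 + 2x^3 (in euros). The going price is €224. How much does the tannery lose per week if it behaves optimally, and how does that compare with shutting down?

AVC = 114 - 28x + 2x^2; min AVC = €16 at x = 7. Since P = €224 ≥ min AVC, the firm produces.
MC = 114 - 56x + 6x^2. Setting P = MC and taking the root on the rising branch gives x* = 11.
TR = 224·11 = 2464. TC = 2024 + 528 = 2552. Profit = 2464 − 2552 = -€88.
That loss of €88 beats the €2024 the firm would lose by shutting down; producing recovers €1936 of fixed cost.

Profit = -€88 at x = 11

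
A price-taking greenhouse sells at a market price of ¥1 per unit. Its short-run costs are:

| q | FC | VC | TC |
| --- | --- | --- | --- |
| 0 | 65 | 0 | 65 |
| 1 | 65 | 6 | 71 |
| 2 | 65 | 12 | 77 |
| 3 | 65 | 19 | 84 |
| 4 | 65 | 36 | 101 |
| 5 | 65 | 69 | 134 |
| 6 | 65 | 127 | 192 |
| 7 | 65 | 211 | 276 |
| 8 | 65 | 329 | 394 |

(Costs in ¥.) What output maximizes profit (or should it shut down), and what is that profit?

Tabulate TR − TC: q=0: -65; q=1: -70; q=2: -75; q=3: -81; q=4: -97; q=5: -129; q=6: -186; q=7: -269; q=8: -386.
Profit is highest at q = 0. Equivalently, the lowest AVC in the table is 6/1 ≈ ¥6 at q = 1, and P = ¥1 falls below it — price never covers variable cost, so the firm shuts down and loses only its fixed cost.

q = 0 (shut down); profit = -¥65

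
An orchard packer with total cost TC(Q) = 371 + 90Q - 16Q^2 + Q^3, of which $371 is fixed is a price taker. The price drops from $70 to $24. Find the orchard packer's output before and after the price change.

Output falls from 10 to 0 (the firm shuts down)

MC = 90 - 32Q + 3Q^2; the shutdown threshold is min AVC = $26 (at Q = 8).
With P = $70 above the shutdown price, P = MC gives Q = 10.
At P = $24 < min AVC = $26, price no longer covers variable cost at any output, so the firm shuts down: Q = 0.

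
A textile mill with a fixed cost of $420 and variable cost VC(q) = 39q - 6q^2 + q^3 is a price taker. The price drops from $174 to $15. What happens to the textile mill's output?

Output falls from 9 to 0 (the firm shuts down)

MC = 39 - 12q + 3q^2; the shutdown threshold is min AVC = $30 (at q = 3).
With P = $174 above the shutdown price, P = MC gives q = 9.
At P = $15 < min AVC = $30, price no longer covers variable cost at any output, so the firm shuts down: q = 0.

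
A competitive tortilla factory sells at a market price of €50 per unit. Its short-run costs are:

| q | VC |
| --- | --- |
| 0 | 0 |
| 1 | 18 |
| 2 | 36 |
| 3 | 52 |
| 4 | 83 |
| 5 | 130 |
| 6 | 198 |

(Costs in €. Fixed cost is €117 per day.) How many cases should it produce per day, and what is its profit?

q = 5; profit = €3

Compute π = P·q − TC at each output: q=0: -117; q=1: -85; q=2: -53; q=3: -19; q=4: 0; q=5: 3; q=6: -15.
Profit is maximized at q = 5. AVC there is 130/5 = €26 ≤ P, so producing beats shutting down (which would give -€117).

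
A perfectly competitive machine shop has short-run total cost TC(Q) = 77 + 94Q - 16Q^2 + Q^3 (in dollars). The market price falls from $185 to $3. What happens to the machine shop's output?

Output falls from 13 to 0 (the firm shuts down)

AVC = 94 - 16Q + Q^2, minimized at Q = 8 where min AVC = $30. MC = 94 - 32Q + 3Q^2.
At P = $185 ≥ min AVC, set P = MC on the rising branch: Q = 13.
At P = $3 < min AVC = $30, price no longer covers variable cost at any output, so the firm shuts down: Q = 0.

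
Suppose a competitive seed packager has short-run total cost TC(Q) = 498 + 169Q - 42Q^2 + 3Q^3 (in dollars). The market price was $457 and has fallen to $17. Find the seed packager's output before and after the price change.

Output falls from 12 to 0 (the firm shuts down)

MC = 169 - 84Q + 9Q^2; the shutdown threshold is min AVC = $22 (at Q = 7).
With P = $457 above the shutdown price, P = MC gives Q = 12.
At P = $17 < min AVC = $22, price no longer covers variable cost at any output, so the firm shuts down: Q = 0.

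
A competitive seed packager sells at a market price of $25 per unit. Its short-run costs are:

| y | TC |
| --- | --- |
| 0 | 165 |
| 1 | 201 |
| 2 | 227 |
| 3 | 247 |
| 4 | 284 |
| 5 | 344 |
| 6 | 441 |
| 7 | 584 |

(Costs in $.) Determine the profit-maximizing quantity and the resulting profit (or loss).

Compute π = P·y − TC at each output: y=0: -165; y=1: -176; y=2: -177; y=3: -172; y=4: -184; y=5: -219; y=6: -291; y=7: -409.
Profit is highest at y = 0. Equivalently, the lowest AVC in the table is 82/3 ≈ $27.33 at y = 3, and P = $25 falls below it — price never covers variable cost, so the firm shuts down and loses only its fixed cost.

y = 0 (shut down); profit = -$165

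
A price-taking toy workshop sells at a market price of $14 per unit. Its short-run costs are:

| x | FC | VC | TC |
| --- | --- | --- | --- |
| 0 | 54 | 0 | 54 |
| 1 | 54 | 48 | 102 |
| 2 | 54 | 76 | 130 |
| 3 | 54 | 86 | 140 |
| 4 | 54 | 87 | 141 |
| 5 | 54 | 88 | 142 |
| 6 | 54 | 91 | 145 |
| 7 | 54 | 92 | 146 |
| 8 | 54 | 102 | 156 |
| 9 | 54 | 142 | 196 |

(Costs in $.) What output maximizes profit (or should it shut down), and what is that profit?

Profit at each row (π = 14x − TC): x=0: -54; x=1: -88; x=2: -102; x=3: -98; x=4: -85; x=5: -72; x=6: -61; x=7: -48; x=8: -44; x=9: -70.
Profit is maximized at x = 8. AVC there is 102/8 = $12.75 ≤ P, so producing beats shutting down (which would give -$54).

x = 8; profit = -$44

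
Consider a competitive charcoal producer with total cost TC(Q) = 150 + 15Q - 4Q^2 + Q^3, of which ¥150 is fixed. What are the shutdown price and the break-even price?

Shutdown price = ¥11; break-even price = ¥50

Shutdown price = min AVC. AVC = 15 - 4Q + Q^2, with vertex at Q = 2 and minimum ¥11.
ATC = 150/Q + 15 - 4Q + Q^2. Setting dATC/dQ = −150/Q^2 − 4 + 2Q = 0 gives Q = 5 (since 2·5^3 − 4·5^2 = 150).
min ATC = 150/5 + 15 − 4·5 + 5^2 = ¥50. That is the break-even price.
For ¥11 ≤ P < ¥50 the firm produces at a loss; below ¥11 it shuts down.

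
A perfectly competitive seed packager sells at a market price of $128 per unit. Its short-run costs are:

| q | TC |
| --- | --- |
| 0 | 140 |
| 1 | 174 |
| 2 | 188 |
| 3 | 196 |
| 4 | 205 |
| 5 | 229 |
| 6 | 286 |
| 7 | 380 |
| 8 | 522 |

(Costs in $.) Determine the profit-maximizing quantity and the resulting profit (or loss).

Compute π = P·q − TC at each output: q=0: -140; q=1: -46; q=2: 68; q=3: 188; q=4: 307; q=5: 411; q=6: 482; q=7: 516; q=8: 502.
Profit is maximized at q = 7. AVC there is 240/7 = $34.29 ≤ P, so producing beats shutting down (which would give -$140).

q = 7; profit = $516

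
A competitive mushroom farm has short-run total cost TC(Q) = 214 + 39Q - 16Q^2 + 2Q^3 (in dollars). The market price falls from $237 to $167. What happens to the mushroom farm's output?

Output falls from 9 to 8

MC = 39 - 32Q + 6Q^2; the shutdown threshold is min AVC = $7 (at Q = 4).
With P = $237 above the shutdown price, P = MC gives Q = 9.
At P = $167 ≥ min AVC, set P = MC: Q = 8. The firm stays open but cuts output.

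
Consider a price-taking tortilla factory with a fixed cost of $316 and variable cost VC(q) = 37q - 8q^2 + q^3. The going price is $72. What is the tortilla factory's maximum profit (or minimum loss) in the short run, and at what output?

AVC = 37 - 8q + q^2; min AVC = $21 at q = 4. Since P = $72 ≥ min AVC, the firm produces.
With MC = 37 - 16q + 3q^2, P = MC on the upward-sloping part at q* = 7.
TR = 72·7 = 504. TC = 316 + 210 = 526. Profit = 504 − 526 = -$22.
By producing, the firm covers all variable cost plus $294 of fixed cost; shutting down would lose the full $316.

Profit = -$22 at q = 7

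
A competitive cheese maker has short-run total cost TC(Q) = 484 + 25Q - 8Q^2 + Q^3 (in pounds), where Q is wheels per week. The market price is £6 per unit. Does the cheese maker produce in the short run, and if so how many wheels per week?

From TC, MC = TC'(Q) = 25 - 16Q + 3Q^2 and AVC = VC/Q = 25 - 8Q + Q^2.
The AVC parabola has its vertex at Q = 8/2 = 4, where AVC = 25 - 8·4 + 4^2 = £9.
P = £6 lies below min AVC = £9; no output level covers variable cost.
The firm minimizes its loss by shutting down and losing only its fixed cost of £484.

Shut down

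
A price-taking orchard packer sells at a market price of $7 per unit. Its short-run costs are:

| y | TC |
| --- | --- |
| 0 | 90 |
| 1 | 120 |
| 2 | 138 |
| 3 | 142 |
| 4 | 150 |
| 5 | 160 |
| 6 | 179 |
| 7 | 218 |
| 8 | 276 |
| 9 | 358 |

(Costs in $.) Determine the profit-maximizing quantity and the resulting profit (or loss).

y = 0 (shut down); profit = -$90

Tabulate TR − TC: y=0: -90; y=1: -113; y=2: -124; y=3: -121; y=4: -122; y=5: -125; y=6: -137; y=7: -169; y=8: -220; y=9: -295.
Profit is highest at y = 0. Equivalently, the lowest AVC in the table is 70/5 ≈ $14 at y = 5, and P = $7 falls below it — price never covers variable cost, so the firm shuts down and loses only its fixed cost.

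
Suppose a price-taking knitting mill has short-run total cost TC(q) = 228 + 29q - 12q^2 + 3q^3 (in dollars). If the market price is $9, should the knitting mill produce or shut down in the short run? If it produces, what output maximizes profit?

From TC, MC = TC'(q) = 29 - 24q + 9q^2 and AVC = VC/q = 29 - 12q + 3q^2.
AVC is minimized where dAVC/dq = -12 + 6q = 0, at q = 2; min AVC = 29 - 12·2 + 3·2^2 = $17.
P = $9 lies below min AVC = $17; no output level covers variable cost.
Shutting down limits the loss to fixed cost, $228.

Shut down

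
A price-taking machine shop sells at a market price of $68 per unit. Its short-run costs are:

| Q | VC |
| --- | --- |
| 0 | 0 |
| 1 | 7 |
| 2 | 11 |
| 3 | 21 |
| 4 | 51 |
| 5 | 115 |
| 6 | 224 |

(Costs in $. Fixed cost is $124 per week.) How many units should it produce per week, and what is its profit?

Q = 5; profit = $101

Tabulate TR − TC: Q=0: -124; Q=1: -63; Q=2: 1; Q=3: 59; Q=4: 97; Q=5: 101; Q=6: 60.
Profit is maximized at Q = 5. AVC there is 115/5 = $23 ≤ P, so producing beats shutting down (which would give -$124).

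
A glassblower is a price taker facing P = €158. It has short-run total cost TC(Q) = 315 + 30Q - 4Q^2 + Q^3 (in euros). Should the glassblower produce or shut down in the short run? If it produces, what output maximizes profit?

Produce at Q = 8

Strip out fixed cost: VC = 30Q - 4Q^2 + Q^3. Then AVC = 30 - 4Q + Q^2 and MC = 30 - 8Q + 3Q^2.
AVC is minimized where dAVC/dQ = -4 + 2Q = 0, at Q = 2; min AVC = 30 - 4·2 + 2^2 = €26.
P = €158 exceeds min AVC = €26, so the firm stays open.
Solving P = MC: -128 - 8Q + 3Q^2 = 0 ⇒ Q = -16/3 or 8. On the upward-sloping branch, Q* = 8.
Check: AVC at Q = 8 is €62 ≤ P, so revenue covers variable cost.
Profit = P·Q − TC = 158·8 − 811 = €453.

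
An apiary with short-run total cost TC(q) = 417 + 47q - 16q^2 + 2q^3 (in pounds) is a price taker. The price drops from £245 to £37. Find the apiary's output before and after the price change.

MC = 47 - 32q + 6q^2; the shutdown threshold is min AVC = £15 (at q = 4).
At P = £245 ≥ min AVC, set P = MC on the rising branch: q = 9.
At P = £37 ≥ min AVC, set P = MC: q = 5. The firm stays open but cuts output.

Output falls from 9 to 5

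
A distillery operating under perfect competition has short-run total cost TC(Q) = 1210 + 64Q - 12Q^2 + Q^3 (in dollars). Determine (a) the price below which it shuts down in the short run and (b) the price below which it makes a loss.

Shutdown price = min AVC. AVC = 64 - 12Q + Q^2, with vertex at Q = 6 and minimum $28.
ATC = 1210/Q + 64 - 12Q + Q^2. Setting dATC/dQ = −1210/Q^2 − 12 + 2Q = 0 gives Q = 11 (since 2·11^3 − 12·11^2 = 1210).
min ATC = 1210/11 + 64 − 12·11 + 11^2 = $163. That is the break-even price.
For $28 ≤ P < $163 the firm produces at a loss; below $28 it shuts down.

Shutdown price = $28; break-even price = $163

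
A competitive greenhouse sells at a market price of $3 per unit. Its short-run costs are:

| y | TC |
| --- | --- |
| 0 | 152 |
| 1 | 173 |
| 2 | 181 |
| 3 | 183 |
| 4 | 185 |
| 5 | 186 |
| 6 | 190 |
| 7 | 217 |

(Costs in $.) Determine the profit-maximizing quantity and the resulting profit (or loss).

Profit at each row (π = 3y − TC): y=0: -152; y=1: -170; y=2: -175; y=3: -174; y=4: -173; y=5: -171; y=6: -172; y=7: -196.
Profit is highest at y = 0. Equivalently, the lowest AVC in the table is 38/6 ≈ $6.33 at y = 6, and P = $3 falls below it — price never covers variable cost, so the firm shuts down and loses only its fixed cost.

y = 0 (shut down); profit = -$152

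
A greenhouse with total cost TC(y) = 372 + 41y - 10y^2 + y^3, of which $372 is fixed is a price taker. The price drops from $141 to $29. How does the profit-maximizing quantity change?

AVC = 41 - 10y + y^2, minimized at y = 5 where min AVC = $16. MC = 41 - 20y + 3y^2.
At P = $141 ≥ min AVC, set P = MC on the rising branch: y = 10.
At P = $29 ≥ min AVC, set P = MC: y = 6. The firm stays open but cuts output.

Output falls from 10 to 6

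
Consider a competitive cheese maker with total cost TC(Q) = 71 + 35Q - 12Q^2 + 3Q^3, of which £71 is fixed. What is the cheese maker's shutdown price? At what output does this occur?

The shutdown price is the minimum of AVC. VC = 35Q - 12Q^2 + 3Q^3, so AVC = 35 - 12Q + 3Q^2.
At the minimum of AVC, MC = AVC. MC = 35 - 24Q + 9Q^2; setting MC = AVC gives 6Q^2 - 12Q = 0, so Q = 2. min AVC = 23.
So the shutdown price is £23.

£23 per unit, at Q = 2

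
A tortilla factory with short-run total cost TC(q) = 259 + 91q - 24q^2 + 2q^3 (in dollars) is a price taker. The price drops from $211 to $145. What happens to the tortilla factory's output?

Output falls from 10 to 9

MC = 91 - 48q + 6q^2; the shutdown threshold is min AVC = $19 (at q = 6).
With P = $211 above the shutdown price, P = MC gives q = 10.
At P = $145 ≥ min AVC, set P = MC: q = 9. The firm stays open but cuts output.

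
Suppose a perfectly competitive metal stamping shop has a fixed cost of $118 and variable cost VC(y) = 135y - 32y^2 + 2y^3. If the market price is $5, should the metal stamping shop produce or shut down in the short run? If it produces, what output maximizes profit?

Shut down

Strip out fixed cost: VC = 135y - 32y^2 + 2y^3. Then AVC = 135 - 32y + 2y^2 and MC = 135 - 64y + 6y^2.
The AVC parabola has its vertex at y = 32/4 = 8, where AVC = 135 - 32·8 + 2·8^2 = $7.
P = $5 lies below min AVC = $7; no output level covers variable cost.
The firm minimizes its loss by shutting down and losing only its fixed cost of $118.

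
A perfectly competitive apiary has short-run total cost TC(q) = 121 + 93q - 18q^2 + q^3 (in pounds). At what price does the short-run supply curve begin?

The firm shuts down when price falls below the minimum of average variable cost. AVC = VC/q = 93 - 18q + q^2.
dAVC/dq = -18 + 2q = 0 gives q = 9. min AVC = 93 - 18·9 + 9^2 = 12.
So the shutdown price is £12.

£12 per unit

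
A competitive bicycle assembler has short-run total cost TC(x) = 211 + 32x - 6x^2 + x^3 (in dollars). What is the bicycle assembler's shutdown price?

$23 per unit

The shutdown price is the minimum of AVC. VC = 32x - 6x^2 + x^3, so AVC = 32 - 6x + x^2.
dAVC/dx = -6 + 2x = 0 gives x = 3. min AVC = 32 - 6·3 + 3^2 = 23.
For P < $23 the firm produces nothing.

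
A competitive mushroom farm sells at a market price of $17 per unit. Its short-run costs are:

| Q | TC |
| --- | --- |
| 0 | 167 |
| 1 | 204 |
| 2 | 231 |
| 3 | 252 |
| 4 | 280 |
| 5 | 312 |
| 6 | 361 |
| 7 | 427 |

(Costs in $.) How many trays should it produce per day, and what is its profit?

Compute π = P·Q − TC at each output: Q=0: -167; Q=1: -187; Q=2: -197; Q=3: -201; Q=4: -212; Q=5: -227; Q=6: -259; Q=7: -308.
Profit is highest at Q = 0. Equivalently, the lowest AVC in the table is 113/4 ≈ $28.25 at Q = 4, and P = $17 falls below it — price never covers variable cost, so the firm shuts down and loses only its fixed cost.

Q = 0 (shut down); profit = -$167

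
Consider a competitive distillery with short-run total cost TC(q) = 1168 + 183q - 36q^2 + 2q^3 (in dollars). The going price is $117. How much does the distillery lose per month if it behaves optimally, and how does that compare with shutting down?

Profit = -$200 at q = 11

AVC = 183 - 36q + 2q^2; min AVC = $21 at q = 9. Since P = $117 ≥ min AVC, the firm produces.
With MC = 183 - 72q + 6q^2, P = MC on the upward-sloping part at q* = 11.
TR = 117·11 = 1287. TC = 1168 + 319 = 1487. Profit = 1287 − 1487 = -$200.
By producing, the firm covers all variable cost plus $968 of fixed cost; shutting down would lose the full $1168.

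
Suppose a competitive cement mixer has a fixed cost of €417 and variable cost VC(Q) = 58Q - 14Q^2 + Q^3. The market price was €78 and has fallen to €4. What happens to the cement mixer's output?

Output falls from 10 to 0 (the firm shuts down)

AVC = 58 - 14Q + Q^2, minimized at Q = 7 where min AVC = €9. MC = 58 - 28Q + 3Q^2.
At P = €78 ≥ min AVC, set P = MC on the rising branch: Q = 10.
At P = €4 < min AVC = €9, price no longer covers variable cost at any output, so the firm shuts down: Q = 0.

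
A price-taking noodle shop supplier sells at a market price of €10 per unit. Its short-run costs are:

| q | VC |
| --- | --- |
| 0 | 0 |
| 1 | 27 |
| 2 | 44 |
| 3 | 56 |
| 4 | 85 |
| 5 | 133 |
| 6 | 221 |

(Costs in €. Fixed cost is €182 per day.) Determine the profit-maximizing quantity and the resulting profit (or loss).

q = 0 (shut down); profit = -€182

Compute π = P·q − TC at each output: q=0: -182; q=1: -199; q=2: -206; q=3: -208; q=4: -227; q=5: -265; q=6: -343.
Profit is highest at q = 0. Equivalently, the lowest AVC in the table is 56/3 ≈ €18.67 at q = 3, and P = €10 falls below it — price never covers variable cost, so the firm shuts down and loses only its fixed cost.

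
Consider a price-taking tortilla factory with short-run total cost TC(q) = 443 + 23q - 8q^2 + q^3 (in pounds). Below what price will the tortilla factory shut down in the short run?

£7 per unit

Short-run supply begins at min AVC. From VC = 23q - 8q^2 + q^3, AVC = 23 - 8q + q^2.
At the minimum of AVC, MC = AVC. MC = 23 - 16q + 3q^2; setting MC = AVC gives 2q^2 - 8q = 0, so q = 4. min AVC = 7.
So the shutdown price is £7.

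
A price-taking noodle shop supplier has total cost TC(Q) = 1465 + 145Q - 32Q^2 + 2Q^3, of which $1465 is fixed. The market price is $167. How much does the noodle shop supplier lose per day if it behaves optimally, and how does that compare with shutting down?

Profit = -$13 at Q = 11

AVC = 145 - 32Q + 2Q^2 has its minimum $17 at Q = 8; price $167 clears that bar, so the firm operates.
MC = 145 - 64Q + 6Q^2. Setting P = MC and taking the root on the rising branch gives Q* = 11.
TR = 167·11 = 1837. TC = 1465 + 385 = 1850. Profit = 1837 − 1850 = -$13.
Shutting down would mean losing the fixed cost of $1465, so operating at a loss of $13 is better by $1452.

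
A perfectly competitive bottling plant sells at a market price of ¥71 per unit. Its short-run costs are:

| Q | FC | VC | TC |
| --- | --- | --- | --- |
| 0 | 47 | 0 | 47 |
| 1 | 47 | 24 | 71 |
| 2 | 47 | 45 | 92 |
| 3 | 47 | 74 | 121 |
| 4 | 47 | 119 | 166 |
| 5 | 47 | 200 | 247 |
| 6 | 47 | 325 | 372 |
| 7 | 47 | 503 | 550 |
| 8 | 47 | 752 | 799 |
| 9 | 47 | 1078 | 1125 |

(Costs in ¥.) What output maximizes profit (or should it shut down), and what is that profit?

Q = 4; profit = ¥118

Profit at each row (π = 71Q − TC): Q=0: -47; Q=1: 0; Q=2: 50; Q=3: 92; Q=4: 118; Q=5: 108; Q=6: 54; Q=7: -53; Q=8: -231; Q=9: -486.
Profit is maximized at Q = 4. AVC there is 119/4 = ¥29.75 ≤ P, so producing beats shutting down (which would give -¥47).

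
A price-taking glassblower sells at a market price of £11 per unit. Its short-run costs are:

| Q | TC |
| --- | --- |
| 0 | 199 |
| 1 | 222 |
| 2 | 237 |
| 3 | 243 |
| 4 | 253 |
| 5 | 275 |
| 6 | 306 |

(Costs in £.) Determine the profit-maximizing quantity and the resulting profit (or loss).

Q = 0 (shut down); profit = -£199

Profit at each row (π = 11Q − TC): Q=0: -199; Q=1: -211; Q=2: -215; Q=3: -210; Q=4: -209; Q=5: -220; Q=6: -240.
Profit is highest at Q = 0. Equivalently, the lowest AVC in the table is 54/4 ≈ £13.50 at Q = 4, and P = £11 falls below it — price never covers variable cost, so the firm shuts down and loses only its fixed cost.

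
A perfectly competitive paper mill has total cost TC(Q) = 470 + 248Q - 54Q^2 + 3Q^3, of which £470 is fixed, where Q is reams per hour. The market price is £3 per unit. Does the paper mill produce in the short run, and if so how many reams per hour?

Strip out fixed cost: VC = 248Q - 54Q^2 + 3Q^3. Then AVC = 248 - 54Q + 3Q^2 and MC = 248 - 108Q + 9Q^2.
AVC is minimized where dAVC/dQ = -54 + 6Q = 0, at Q = 9; min AVC = 248 - 54·9 + 3·9^2 = £5.
P = £3 lies below min AVC = £5; no output level covers variable cost.
The firm minimizes its loss by shutting down and losing only its fixed cost of £470.

Shut down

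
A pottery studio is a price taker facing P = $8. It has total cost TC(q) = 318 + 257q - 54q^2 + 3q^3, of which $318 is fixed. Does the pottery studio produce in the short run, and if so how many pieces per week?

From TC, MC = TC'(q) = 257 - 108q + 9q^2 and AVC = VC/q = 257 - 54q + 3q^2.
AVC hits its minimum where MC = AVC, at q = 9, giving min AVC = 257 - 54·9 + 3·9^2 = $14.
P = $8 lies below min AVC = $14; no output level covers variable cost.
Shutting down limits the loss to fixed cost, $318.

Shut down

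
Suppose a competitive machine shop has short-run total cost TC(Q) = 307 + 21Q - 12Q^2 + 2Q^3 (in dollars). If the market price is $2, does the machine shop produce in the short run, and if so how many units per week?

Shut down

Strip out fixed cost: VC = 21Q - 12Q^2 + 2Q^3. Then AVC = 21 - 12Q + 2Q^2 and MC = 21 - 24Q + 6Q^2.
The AVC parabola has its vertex at Q = 12/4 = 3, where AVC = 21 - 12·3 + 2·3^2 = $3.
P = $2 lies below min AVC = $3; no output level covers variable cost.
The firm minimizes its loss by shutting down and losing only its fixed cost of $307.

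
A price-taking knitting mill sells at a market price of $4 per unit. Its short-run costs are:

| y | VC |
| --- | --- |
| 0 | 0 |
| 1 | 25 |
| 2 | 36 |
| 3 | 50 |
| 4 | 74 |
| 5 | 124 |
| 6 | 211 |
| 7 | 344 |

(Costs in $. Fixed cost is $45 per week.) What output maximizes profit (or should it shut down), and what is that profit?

y = 0 (shut down); profit = -$45

Profit at each row (π = 4y − TC): y=0: -45; y=1: -66; y=2: -73; y=3: -83; y=4: -103; y=5: -149; y=6: -232; y=7: -361.
Profit is highest at y = 0. Equivalently, the lowest AVC in the table is 50/3 ≈ $16.67 at y = 3, and P = $4 falls below it — price never covers variable cost, so the firm shuts down and loses only its fixed cost.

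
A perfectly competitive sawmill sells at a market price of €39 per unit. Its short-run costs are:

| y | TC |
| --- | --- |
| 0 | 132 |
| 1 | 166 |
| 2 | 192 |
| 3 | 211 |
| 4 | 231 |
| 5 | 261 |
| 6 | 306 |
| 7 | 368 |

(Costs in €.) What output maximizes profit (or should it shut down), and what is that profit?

Profit at each row (π = 39y − TC): y=0: -132; y=1: -127; y=2: -114; y=3: -94; y=4: -75; y=5: -66; y=6: -72; y=7: -95.
Profit is maximized at y = 5. AVC there is 129/5 = €25.80 ≤ P, so producing beats shutting down (which would give -€132).

y = 5; profit = -€66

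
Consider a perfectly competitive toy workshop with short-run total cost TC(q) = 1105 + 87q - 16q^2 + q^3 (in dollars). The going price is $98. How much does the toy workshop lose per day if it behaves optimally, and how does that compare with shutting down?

Profit = -$379 at q = 11

AVC = 87 - 16q + q^2 has its minimum $23 at q = 8; price $98 clears that bar, so the firm operates.
MC = 87 - 32q + 3q^2. Setting P = MC and taking the root on the rising branch gives q* = 11.
TR = 98·11 = 1078. TC = 1105 + 352 = 1457. Profit = 1078 − 1457 = -$379.
Shutting down would mean losing the fixed cost of $1105, so operating at a loss of $379 is better by $726.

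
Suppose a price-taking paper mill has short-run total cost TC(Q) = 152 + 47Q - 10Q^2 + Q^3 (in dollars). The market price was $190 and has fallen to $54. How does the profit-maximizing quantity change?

MC = 47 - 20Q + 3Q^2; the shutdown threshold is min AVC = $22 (at Q = 5).
At P = $190 ≥ min AVC, set P = MC on the rising branch: Q = 11.
At P = $54 ≥ min AVC, set P = MC: Q = 7. The firm stays open but cuts output.

Output falls from 11 to 7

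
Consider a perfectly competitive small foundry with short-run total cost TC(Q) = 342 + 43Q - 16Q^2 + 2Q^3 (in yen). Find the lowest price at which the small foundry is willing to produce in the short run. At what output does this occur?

The firm shuts down when price falls below the minimum of average variable cost. AVC = VC/Q = 43 - 16Q + 2Q^2.
At the minimum of AVC, MC = AVC. MC = 43 - 32Q + 6Q^2; setting MC = AVC gives 4Q^2 - 16Q = 0, so Q = 4. min AVC = 11.
The firm shuts down for any P below ¥11.

¥11 per unit, at Q = 4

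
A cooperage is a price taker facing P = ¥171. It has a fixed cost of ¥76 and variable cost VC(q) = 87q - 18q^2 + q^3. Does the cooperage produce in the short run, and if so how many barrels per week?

Produce at q = 14

Strip out fixed cost: VC = 87q - 18q^2 + q^3. Then AVC = 87 - 18q + q^2 and MC = 87 - 36q + 3q^2.
AVC is minimized where dAVC/dq = -18 + 2q = 0, at q = 9; min AVC = 87 - 18·9 + 9^2 = ¥6.
P = ¥171 exceeds min AVC = ¥6, so the firm stays open.
P = MC gives -84 - 36q + 3q^2 = 0, with roots -2 and 14. Take the larger (rising MC): q* = 14.
Check: AVC at q = 14 is ¥31 ≤ P, so revenue covers variable cost.
Profit = P·q − TC = 171·14 − 510 = ¥1884.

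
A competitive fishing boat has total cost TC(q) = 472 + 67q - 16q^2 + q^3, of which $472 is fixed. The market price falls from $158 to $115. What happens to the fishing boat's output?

Output falls from 13 to 12

MC = 67 - 32q + 3q^2; the shutdown threshold is min AVC = $3 (at q = 8).
At P = $158 ≥ min AVC, set P = MC on the rising branch: q = 13.
At P = $115 ≥ min AVC, set P = MC: q = 12. The firm stays open but cuts output.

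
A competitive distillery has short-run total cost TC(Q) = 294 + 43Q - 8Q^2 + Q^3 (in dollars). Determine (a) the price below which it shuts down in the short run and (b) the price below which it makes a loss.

AVC = 43 - 8Q + Q^2; minimized at Q = 4, giving min AVC = $27. That is the shutdown price.
ATC = 294/Q + 43 - 8Q + Q^2. Setting dATC/dQ = −294/Q^2 − 8 + 2Q = 0 gives Q = 7 (since 2·7^3 − 8·7^2 = 294).
min ATC = 294/7 + 43 − 8·7 + 7^2 = $78. That is the break-even price.
For $27 ≤ P < $78 the firm produces at a loss; below $27 it shuts down.

Shutdown price = $27; break-even price = $78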